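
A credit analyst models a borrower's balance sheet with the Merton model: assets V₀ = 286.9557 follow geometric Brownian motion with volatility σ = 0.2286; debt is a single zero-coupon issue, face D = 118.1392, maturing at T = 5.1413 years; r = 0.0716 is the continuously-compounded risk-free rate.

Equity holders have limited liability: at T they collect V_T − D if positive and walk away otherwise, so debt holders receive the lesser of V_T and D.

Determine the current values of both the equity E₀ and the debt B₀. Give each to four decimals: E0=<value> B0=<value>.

E0=205.3955 B0=81.5602

d₁ = [ln(V₀/D) + (r + σ²/2)T] / (σ√T)
   = [ln(286.9557/118.1392) + (0.0716 + 0.5·0.2286²)·5.1413] / (0.2286·√5.1413)
   = [0.887464 + 0.502454] / 0.518338 = 2.681492
d₂ = d₁ − σ√T = 2.681492 − 0.518338 = 2.163155
N(d₁) = 0.996335,  N(d₂) = 0.984735,  e^(−rT) = 0.692036
E₀ = V₀·N(d₁) − D·e^(−rT)·N(d₂)
   = 286.9557·0.996335 − 118.1392·0.692036·0.984735 = 205.395472
B₀ = V₀ − E₀ = 286.9557 − 205.395472 = 81.560228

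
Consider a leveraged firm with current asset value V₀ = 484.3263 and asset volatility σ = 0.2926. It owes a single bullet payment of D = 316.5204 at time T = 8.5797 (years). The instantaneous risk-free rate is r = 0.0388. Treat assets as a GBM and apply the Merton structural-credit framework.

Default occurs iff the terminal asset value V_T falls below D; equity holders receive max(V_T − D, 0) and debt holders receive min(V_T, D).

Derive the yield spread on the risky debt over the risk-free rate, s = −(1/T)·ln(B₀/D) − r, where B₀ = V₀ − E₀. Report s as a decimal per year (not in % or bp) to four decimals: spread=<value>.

d₁ = [ln(V₀/D) + (r + σ²/2)T] / (σ√T)
   = [ln(484.3263/316.5204) + (0.0388 + 0.5·0.2926²)·8.5797] / (0.2926·√8.5797)
   = [0.425371 + 0.700167] / 0.857058 = 1.313257
d₂ = d₁ − σ√T = 1.313257 − 0.857058 = 0.456199
N(d₁) = 0.905452,  N(d₂) = 0.675877,  e^(−rT) = 0.716847
E₀ = V₀·N(d₁) − D·e^(−rT)·N(d₂)
   = 484.3263·0.905452 − 316.5204·0.716847·0.675877 = 285.179920
B₀ = V₀ − E₀ = 484.3263 − 285.179920 = 199.146380
spread = −(1/T)·ln(B₀/D) − r = −(1/8.5797)·ln(199.146380/316.5204) − 0.0388 = 0.01520510

spread=0.0152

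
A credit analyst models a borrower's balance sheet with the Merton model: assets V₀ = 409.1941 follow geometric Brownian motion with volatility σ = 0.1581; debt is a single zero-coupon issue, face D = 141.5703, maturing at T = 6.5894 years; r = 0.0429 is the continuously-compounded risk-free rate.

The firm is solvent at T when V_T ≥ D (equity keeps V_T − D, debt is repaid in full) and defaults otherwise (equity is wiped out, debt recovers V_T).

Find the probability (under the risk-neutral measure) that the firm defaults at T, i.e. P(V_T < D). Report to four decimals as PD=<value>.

PD=0.0009

d₁ = [ln(V₀/D) + (r + σ²/2)T] / (σ√T)
   = [ln(409.1941/141.5703) + (0.0429 + 0.5·0.1581²)·6.5894] / (0.1581·√6.5894)
   = [1.061393 + 0.365038] / 0.405840 = 3.514764
d₂ = d₁ − σ√T = 3.514764 − 0.405840 = 3.108924
risk-neutral PD = N(−d₂) = N(-3.108924) = 0.000939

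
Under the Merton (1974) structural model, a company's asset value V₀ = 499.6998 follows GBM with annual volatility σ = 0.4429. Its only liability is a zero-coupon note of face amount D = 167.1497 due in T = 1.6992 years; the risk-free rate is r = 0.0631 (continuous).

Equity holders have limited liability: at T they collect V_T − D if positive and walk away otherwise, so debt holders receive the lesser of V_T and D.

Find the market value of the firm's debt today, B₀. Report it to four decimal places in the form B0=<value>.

d₁ = [ln(V₀/D) + (r + σ²/2)T] / (σ√T)
   = [ln(499.6998/167.1497) + (0.0631 + 0.5·0.4429²)·1.6992] / (0.4429·√1.6992)
   = [1.095118 + 0.273877] / 0.577335 = 2.371232
d₂ = d₁ − σ√T = 2.371232 − 0.577335 = 1.793896
N(d₁) = 0.991136,  N(d₂) = 0.963585,  e^(−rT) = 0.898328
E₀ = V₀·N(d₁) − D·e^(−rT)·N(d₂)
   = 499.6998·0.991136 − 167.1497·0.898328·0.963585 = 350.582783
B₀ = V₀ − E₀ = 499.6998 − 350.582783 = 149.117017

B0=149.1170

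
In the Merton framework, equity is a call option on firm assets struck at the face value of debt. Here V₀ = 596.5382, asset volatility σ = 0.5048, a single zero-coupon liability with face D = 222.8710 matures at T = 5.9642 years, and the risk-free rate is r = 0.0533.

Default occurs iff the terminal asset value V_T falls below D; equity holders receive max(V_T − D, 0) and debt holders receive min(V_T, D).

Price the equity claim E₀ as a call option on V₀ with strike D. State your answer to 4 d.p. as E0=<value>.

E0=459.7269

d₁ = [ln(V₀/D) + (r + σ²/2)T] / (σ√T)
   = [ln(596.5382/222.8710) + (0.0533 + 0.5·0.5048²)·5.9642] / (0.5048·√5.9642)
   = [0.984550 + 1.077800] / 1.232808 = 1.672888
d₂ = d₁ − σ√T = 1.672888 − 1.232808 = 0.440080
N(d₁) = 0.952825,  N(d₂) = 0.670060,  e^(−rT) = 0.727681
E₀ = V₀·N(d₁) − D·e^(−rT)·N(d₂)
   = 596.5382·0.952825 − 222.8710·0.727681·0.670060 = 459.726911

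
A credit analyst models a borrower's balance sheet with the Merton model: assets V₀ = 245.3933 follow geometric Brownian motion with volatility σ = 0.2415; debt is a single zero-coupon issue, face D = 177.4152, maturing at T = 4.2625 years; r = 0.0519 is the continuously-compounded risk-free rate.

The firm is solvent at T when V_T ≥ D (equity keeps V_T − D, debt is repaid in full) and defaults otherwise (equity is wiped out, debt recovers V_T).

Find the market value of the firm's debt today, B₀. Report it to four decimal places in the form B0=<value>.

B0=135.8706

d₁ = [ln(V₀/D) + (r + σ²/2)T] / (σ√T)
   = [ln(245.3933/177.4152) + (0.0519 + 0.5·0.2415²)·4.2625] / (0.2415·√4.2625)
   = [0.324369 + 0.345523] / 0.498597 = 1.343556
d₂ = d₁ − σ√T = 1.343556 − 0.498597 = 0.844959
N(d₁) = 0.910454,  N(d₂) = 0.800933,  e^(−rT) = 0.801537
E₀ = V₀·N(d₁) − D·e^(−rT)·N(d₂)
   = 245.3933·0.910454 − 177.4152·0.801537·0.800933 = 109.522677
B₀ = V₀ − E₀ = 245.3933 − 109.522677 = 135.870623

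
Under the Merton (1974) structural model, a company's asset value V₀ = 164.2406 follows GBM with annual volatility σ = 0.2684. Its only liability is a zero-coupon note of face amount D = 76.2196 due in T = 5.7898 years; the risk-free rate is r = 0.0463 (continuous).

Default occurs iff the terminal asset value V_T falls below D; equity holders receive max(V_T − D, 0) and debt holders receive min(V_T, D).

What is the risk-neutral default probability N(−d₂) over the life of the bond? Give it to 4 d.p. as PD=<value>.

PD=0.1001

d₁ = [ln(V₀/D) + (r + σ²/2)T] / (σ√T)
   = [ln(164.2406/76.2196) + (0.0463 + 0.5·0.2684²)·5.7898] / (0.2684·√5.7898)
   = [0.767714 + 0.476612] / 0.645824 = 1.926726
d₂ = d₁ − σ√T = 1.926726 − 0.645824 = 1.280901
risk-neutral PD = N(−d₂) = N(-1.280901) = 0.100114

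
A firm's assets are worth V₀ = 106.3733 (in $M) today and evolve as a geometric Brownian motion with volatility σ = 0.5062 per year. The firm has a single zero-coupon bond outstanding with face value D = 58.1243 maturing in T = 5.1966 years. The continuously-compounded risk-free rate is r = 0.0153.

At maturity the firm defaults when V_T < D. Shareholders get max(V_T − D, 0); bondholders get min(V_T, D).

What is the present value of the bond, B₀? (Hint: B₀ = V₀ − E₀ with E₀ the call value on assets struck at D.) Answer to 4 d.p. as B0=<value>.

B0=40.0562

d₁ = [ln(V₀/D) + (r + σ²/2)T] / (σ√T)
   = [ln(106.3733/58.1243) + (0.0153 + 0.5·0.5062²)·5.1966] / (0.5062·√5.1966)
   = [0.604371 + 0.745292] / 1.153936 = 1.169617
d₂ = d₁ − σ√T = 1.169617 − 1.153936 = 0.015681
N(d₁) = 0.878922,  N(d₂) = 0.506255,  e^(−rT) = 0.923571
E₀ = V₀·N(d₁) − D·e^(−rT)·N(d₂)
   = 106.3733·0.878922 − 58.1243·0.923571·0.506255 = 66.317124
B₀ = V₀ − E₀ = 106.3733 − 66.317124 = 40.056176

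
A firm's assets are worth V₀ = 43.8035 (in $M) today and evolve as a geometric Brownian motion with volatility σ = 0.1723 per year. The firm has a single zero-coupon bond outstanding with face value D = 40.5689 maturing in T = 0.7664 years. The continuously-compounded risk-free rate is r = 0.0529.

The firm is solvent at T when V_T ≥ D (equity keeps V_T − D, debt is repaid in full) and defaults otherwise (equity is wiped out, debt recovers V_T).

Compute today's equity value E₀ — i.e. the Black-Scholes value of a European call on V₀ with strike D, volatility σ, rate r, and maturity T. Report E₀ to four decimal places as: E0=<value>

E0=5.6246

d₁ = [ln(V₀/D) + (r + σ²/2)T] / (σ√T)
   = [ln(43.8035/40.5689) + (0.0529 + 0.5·0.1723²)·0.7664] / (0.1723·√0.7664)
   = [0.076712 + 0.051919] / 0.150839 = 0.852769
d₂ = d₁ − σ√T = 0.852769 − 0.150839 = 0.701931
N(d₁) = 0.803106,  N(d₂) = 0.758639,  e^(−rT) = 0.960268
E₀ = V₀·N(d₁) − D·e^(−rT)·N(d₂)
   = 43.8035·0.803106 − 40.5689·0.960268·0.758639 = 5.624559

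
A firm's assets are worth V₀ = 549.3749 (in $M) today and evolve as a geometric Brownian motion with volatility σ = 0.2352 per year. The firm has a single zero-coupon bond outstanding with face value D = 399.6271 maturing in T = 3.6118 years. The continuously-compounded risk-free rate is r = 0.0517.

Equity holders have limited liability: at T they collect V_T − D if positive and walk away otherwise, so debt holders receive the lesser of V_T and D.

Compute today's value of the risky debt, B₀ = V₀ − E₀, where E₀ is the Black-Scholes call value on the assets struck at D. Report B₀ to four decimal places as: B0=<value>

B0=319.4201

d₁ = [ln(V₀/D) + (r + σ²/2)T] / (σ√T)
   = [ln(549.3749/399.6271) + (0.0517 + 0.5·0.2352²)·3.6118] / (0.2352·√3.6118)
   = [0.318249 + 0.286631] / 0.446991 = 1.353225
d₂ = d₁ − σ√T = 1.353225 − 0.446991 = 0.906234
N(d₁) = 0.912008,  N(d₂) = 0.817594,  e^(−rT) = 0.829668
E₀ = V₀·N(d₁) − D·e^(−rT)·N(d₂)
   = 549.3749·0.912008 − 399.6271·0.829668·0.817594 = 229.954833
B₀ = V₀ − E₀ = 549.3749 − 229.954833 = 319.420067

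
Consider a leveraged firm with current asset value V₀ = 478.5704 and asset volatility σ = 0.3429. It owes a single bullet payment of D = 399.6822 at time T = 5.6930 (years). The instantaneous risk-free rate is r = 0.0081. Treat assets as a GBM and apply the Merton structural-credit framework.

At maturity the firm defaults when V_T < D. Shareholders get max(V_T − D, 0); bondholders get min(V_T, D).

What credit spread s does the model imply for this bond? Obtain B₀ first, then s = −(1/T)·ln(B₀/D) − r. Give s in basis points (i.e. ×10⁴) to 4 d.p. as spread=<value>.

spread=490.5588

d₁ = [ln(V₀/D) + (r + σ²/2)T] / (σ√T)
   = [ln(478.5704/399.6822) + (0.0081 + 0.5·0.3429²)·5.6930] / (0.3429·√5.6930)
   = [0.180134 + 0.380806] / 0.818160 = 0.685611
d₂ = d₁ − σ√T = 0.685611 − 0.818160 = -0.132548
N(d₁) = 0.753521,  N(d₂) = 0.447275,  e^(−rT) = 0.954934
E₀ = V₀·N(d₁) − D·e^(−rT)·N(d₂)
   = 478.5704·0.753521 − 399.6822·0.954934·0.447275 = 189.901219
B₀ = V₀ − E₀ = 478.5704 − 189.901219 = 288.669181
spread = −(1/T)·ln(B₀/D) − r = −(1/5.6930)·ln(288.669181/399.6822) − 0.0081 = 0.04905588
in basis points: 0.04905588 × 10⁴ = 490.5588 bp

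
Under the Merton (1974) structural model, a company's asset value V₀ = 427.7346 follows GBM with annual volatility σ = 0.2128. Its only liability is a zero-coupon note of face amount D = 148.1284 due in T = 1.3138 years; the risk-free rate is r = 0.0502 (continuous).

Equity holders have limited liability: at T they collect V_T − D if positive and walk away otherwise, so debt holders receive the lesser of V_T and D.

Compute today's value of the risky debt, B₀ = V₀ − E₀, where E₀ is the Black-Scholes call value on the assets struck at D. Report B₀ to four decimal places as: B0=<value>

B0=138.6741

d₁ = [ln(V₀/D) + (r + σ²/2)T] / (σ√T)
   = [ln(427.7346/148.1284) + (0.0502 + 0.5·0.2128²)·1.3138] / (0.2128·√1.3138)
   = [1.060423 + 0.095700] / 0.243914 = 4.739885
d₂ = d₁ − σ√T = 4.739885 − 0.243914 = 4.495972
N(d₁) = 0.999999,  N(d₂) = 0.999997,  e^(−rT) = 0.936175
E₀ = V₀·N(d₁) − D·e^(−rT)·N(d₂)
   = 427.7346·0.999999 − 148.1284·0.936175·0.999997 = 289.060505
B₀ = V₀ − E₀ = 427.7346 − 289.060505 = 138.674095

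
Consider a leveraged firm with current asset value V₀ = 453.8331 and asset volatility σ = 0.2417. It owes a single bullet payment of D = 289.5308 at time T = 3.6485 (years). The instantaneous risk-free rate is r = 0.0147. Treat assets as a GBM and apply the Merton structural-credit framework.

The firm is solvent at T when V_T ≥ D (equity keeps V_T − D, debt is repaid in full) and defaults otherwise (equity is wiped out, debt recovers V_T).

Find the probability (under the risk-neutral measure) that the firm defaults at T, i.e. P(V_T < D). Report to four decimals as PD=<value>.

d₁ = [ln(V₀/D) + (r + σ²/2)T] / (σ√T)
   = [ln(453.8331/289.5308) + (0.0147 + 0.5·0.2417²)·3.6485] / (0.2417·√3.6485)
   = [0.449468 + 0.160204] / 0.461672 = 1.320572
d₂ = d₁ − σ√T = 1.320572 − 0.461672 = 0.858900
risk-neutral PD = N(−d₂) = N(-0.858900) = 0.195198

PD=0.1952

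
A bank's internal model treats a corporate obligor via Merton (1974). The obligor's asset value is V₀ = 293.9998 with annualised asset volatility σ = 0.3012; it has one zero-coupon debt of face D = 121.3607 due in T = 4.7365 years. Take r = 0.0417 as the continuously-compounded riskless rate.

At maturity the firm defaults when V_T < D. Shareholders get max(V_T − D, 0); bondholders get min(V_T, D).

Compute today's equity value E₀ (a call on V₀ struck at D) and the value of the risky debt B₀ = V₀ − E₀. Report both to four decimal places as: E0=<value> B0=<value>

E0=196.6091 B0=97.3907

d₁ = [ln(V₀/D) + (r + σ²/2)T] / (σ√T)
   = [ln(293.9998/121.3607) + (0.0417 + 0.5·0.3012²)·4.7365] / (0.3012·√4.7365)
   = [0.884812 + 0.412363] / 0.655517 = 1.978859
d₂ = d₁ − σ√T = 1.978859 − 0.655517 = 1.323342
N(d₁) = 0.976084,  N(d₂) = 0.907139,  e^(−rT) = 0.820770
E₀ = V₀·N(d₁) − D·e^(−rT)·N(d₂)
   = 293.9998·0.976084 − 121.3607·0.820770·0.907139 = 196.609059
B₀ = V₀ − E₀ = 293.9998 − 196.609059 = 97.390741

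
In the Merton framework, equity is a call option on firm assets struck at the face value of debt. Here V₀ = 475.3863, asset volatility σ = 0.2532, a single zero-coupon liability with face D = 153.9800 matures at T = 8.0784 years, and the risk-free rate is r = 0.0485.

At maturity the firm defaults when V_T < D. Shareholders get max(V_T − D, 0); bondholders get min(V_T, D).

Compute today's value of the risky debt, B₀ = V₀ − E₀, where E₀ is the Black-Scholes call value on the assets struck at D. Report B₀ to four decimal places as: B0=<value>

B0=103.1113

d₁ = [ln(V₀/D) + (r + σ²/2)T] / (σ√T)
   = [ln(475.3863/153.9800) + (0.0485 + 0.5·0.2532²)·8.0784] / (0.2532·√8.0784)
   = [1.127305 + 0.650756] / 0.719658 = 2.470702
d₂ = d₁ − σ√T = 2.470702 − 0.719658 = 1.751044
N(d₁) = 0.993258,  N(d₂) = 0.960031,  e^(−rT) = 0.675838
E₀ = V₀·N(d₁) − D·e^(−rT)·N(d₂)
   = 475.3863·0.993258 − 153.9800·0.675838·0.960031 = 372.274985
B₀ = V₀ − E₀ = 475.3863 − 372.274985 = 103.111315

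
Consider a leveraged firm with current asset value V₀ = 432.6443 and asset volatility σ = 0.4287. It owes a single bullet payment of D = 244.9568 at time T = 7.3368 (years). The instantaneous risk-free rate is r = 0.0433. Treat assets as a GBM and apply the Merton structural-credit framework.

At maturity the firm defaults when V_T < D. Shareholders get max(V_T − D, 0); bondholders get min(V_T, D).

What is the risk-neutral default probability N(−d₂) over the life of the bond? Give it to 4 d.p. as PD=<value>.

PD=0.4275

d₁ = [ln(V₀/D) + (r + σ²/2)T] / (σ√T)
   = [ln(432.6443/244.9568) + (0.0433 + 0.5·0.4287²)·7.3368] / (0.4287·√7.3368)
   = [0.568834 + 0.991876] / 1.161199 = 1.344050
d₂ = d₁ − σ√T = 1.344050 − 1.161199 = 0.182850
risk-neutral PD = N(−d₂) = N(-0.182850) = 0.427458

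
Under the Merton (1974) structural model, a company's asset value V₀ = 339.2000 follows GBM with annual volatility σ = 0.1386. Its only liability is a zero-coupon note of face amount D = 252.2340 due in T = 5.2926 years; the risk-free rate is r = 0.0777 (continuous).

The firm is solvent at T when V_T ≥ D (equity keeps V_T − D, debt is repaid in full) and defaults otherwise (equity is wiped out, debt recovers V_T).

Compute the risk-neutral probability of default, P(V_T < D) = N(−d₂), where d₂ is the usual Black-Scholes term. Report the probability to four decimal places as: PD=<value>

PD=0.0197

d₁ = [ln(V₀/D) + (r + σ²/2)T] / (σ√T)
   = [ln(339.2000/252.2340) + (0.0777 + 0.5·0.1386²)·5.2926] / (0.1386·√5.2926)
   = [0.296233 + 0.462070] / 0.318858 = 2.378182
d₂ = d₁ − σ√T = 2.378182 − 0.318858 = 2.059323
risk-neutral PD = N(−d₂) = N(-2.059323) = 0.019732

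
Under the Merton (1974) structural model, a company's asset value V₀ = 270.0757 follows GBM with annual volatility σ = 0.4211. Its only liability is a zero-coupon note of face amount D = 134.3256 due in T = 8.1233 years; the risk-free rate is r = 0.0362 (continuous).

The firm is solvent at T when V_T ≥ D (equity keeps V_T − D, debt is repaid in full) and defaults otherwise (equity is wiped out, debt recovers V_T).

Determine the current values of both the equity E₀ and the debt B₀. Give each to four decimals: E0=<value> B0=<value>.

d₁ = [ln(V₀/D) + (r + σ²/2)T] / (σ√T)
   = [ln(270.0757/134.3256) + (0.0362 + 0.5·0.4211²)·8.1233] / (0.4211·√8.1233)
   = [0.698436 + 1.014296] / 1.200194 = 1.427046
d₂ = d₁ − σ√T = 1.427046 − 1.200194 = 0.226852
N(d₁) = 0.923217,  N(d₂) = 0.589730,  e^(−rT) = 0.745229
E₀ = V₀·N(d₁) − D·e^(−rT)·N(d₂)
   = 270.0757·0.923217 − 134.3256·0.745229·0.589730 = 190.304383
B₀ = V₀ − E₀ = 270.0757 − 190.304383 = 79.771317

E0=190.3044 B0=79.7713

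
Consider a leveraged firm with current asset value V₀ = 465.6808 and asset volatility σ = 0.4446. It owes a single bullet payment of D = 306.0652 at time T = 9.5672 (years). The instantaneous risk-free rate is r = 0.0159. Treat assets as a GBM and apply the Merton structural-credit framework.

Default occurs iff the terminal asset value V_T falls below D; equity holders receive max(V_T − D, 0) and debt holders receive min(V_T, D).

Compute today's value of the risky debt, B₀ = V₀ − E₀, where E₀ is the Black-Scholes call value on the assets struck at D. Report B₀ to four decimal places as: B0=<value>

B0=166.1146

d₁ = [ln(V₀/D) + (r + σ²/2)T] / (σ√T)
   = [ln(465.6808/306.0652) + (0.0159 + 0.5·0.4446²)·9.5672] / (0.4446·√9.5672)
   = [0.419702 + 1.097689] / 1.375187 = 1.103407
d₂ = d₁ − σ√T = 1.103407 − 1.375187 = -0.271781
N(d₁) = 0.865075,  N(d₂) = 0.392895,  e^(−rT) = 0.858887
E₀ = V₀·N(d₁) − D·e^(−rT)·N(d₂)
   = 465.6808·0.865075 − 306.0652·0.858887·0.392895 = 299.566216
B₀ = V₀ − E₀ = 465.6808 − 299.566216 = 166.114584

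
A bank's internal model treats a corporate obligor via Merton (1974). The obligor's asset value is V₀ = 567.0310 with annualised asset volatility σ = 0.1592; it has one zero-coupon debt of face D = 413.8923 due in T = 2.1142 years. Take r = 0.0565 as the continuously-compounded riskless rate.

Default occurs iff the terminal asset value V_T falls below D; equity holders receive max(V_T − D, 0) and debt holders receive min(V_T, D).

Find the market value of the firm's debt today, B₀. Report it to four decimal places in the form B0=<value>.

d₁ = [ln(V₀/D) + (r + σ²/2)T] / (σ√T)
   = [ln(567.0310/413.8923) + (0.0565 + 0.5·0.1592²)·2.1142] / (0.1592·√2.1142)
   = [0.314808 + 0.146244] / 0.231481 = 1.991747
d₂ = d₁ − σ√T = 1.991747 − 0.231481 = 1.760265
N(d₁) = 0.976801,  N(d₂) = 0.960819,  e^(−rT) = 0.887406
E₀ = V₀·N(d₁) − D·e^(−rT)·N(d₂)
   = 567.0310·0.976801 − 413.8923·0.887406·0.960819 = 200.976524
B₀ = V₀ − E₀ = 567.0310 − 200.976524 = 366.054476

B0=366.0545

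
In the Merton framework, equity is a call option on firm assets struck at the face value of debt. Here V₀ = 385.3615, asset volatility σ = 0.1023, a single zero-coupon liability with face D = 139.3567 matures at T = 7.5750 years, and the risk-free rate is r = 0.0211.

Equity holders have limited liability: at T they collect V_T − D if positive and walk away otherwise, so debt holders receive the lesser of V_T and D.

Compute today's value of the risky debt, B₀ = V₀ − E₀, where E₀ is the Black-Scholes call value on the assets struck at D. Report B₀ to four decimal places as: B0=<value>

B0=118.7716

d₁ = [ln(V₀/D) + (r + σ²/2)T] / (σ√T)
   = [ln(385.3615/139.3567) + (0.0211 + 0.5·0.1023²)·7.5750] / (0.1023·√7.5750)
   = [1.017145 + 0.199470] / 0.281557 = 4.321019
d₂ = d₁ − σ√T = 4.321019 − 0.281557 = 4.039461
N(d₁) = 0.999992,  N(d₂) = 0.999973,  e^(−rT) = 0.852287
E₀ = V₀·N(d₁) − D·e^(−rT)·N(d₂)
   = 385.3615·0.999992 − 139.3567·0.852287·0.999973 = 266.589850
B₀ = V₀ − E₀ = 385.3615 − 266.589850 = 118.771650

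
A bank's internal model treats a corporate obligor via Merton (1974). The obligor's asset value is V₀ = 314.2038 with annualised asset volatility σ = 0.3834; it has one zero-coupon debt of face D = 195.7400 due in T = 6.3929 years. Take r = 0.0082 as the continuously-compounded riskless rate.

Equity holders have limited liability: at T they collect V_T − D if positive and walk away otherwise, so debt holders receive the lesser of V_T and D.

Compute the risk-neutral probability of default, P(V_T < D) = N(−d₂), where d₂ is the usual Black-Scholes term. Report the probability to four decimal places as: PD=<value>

d₁ = [ln(V₀/D) + (r + σ²/2)T] / (σ√T)
   = [ln(314.2038/195.7400) + (0.0082 + 0.5·0.3834²)·6.3929] / (0.3834·√6.3929)
   = [0.473255 + 0.522286] / 0.969396 = 1.026970
d₂ = d₁ − σ√T = 1.026970 − 0.969396 = 0.057574
risk-neutral PD = N(−d₂) = N(-0.057574) = 0.477044

PD=0.4770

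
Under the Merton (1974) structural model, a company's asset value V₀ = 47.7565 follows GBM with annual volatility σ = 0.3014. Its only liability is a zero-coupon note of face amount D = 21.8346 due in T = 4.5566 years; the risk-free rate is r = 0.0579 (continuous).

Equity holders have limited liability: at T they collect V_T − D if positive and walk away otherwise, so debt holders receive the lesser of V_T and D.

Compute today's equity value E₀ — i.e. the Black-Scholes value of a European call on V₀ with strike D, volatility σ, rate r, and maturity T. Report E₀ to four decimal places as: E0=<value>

E0=31.3677

d₁ = [ln(V₀/D) + (r + σ²/2)T] / (σ√T)
   = [ln(47.7565/21.8346) + (0.0579 + 0.5·0.3014²)·4.5566] / (0.3014·√4.5566)
   = [0.782619 + 0.470792] / 0.643374 = 1.948184
d₂ = d₁ − σ√T = 1.948184 − 0.643374 = 1.304810
N(d₁) = 0.974304,  N(d₂) = 0.904021,  e^(−rT) = 0.768106
E₀ = V₀·N(d₁) − D·e^(−rT)·N(d₂)
   = 47.7565·0.974304 − 21.8346·0.768106·0.904021 = 31.367721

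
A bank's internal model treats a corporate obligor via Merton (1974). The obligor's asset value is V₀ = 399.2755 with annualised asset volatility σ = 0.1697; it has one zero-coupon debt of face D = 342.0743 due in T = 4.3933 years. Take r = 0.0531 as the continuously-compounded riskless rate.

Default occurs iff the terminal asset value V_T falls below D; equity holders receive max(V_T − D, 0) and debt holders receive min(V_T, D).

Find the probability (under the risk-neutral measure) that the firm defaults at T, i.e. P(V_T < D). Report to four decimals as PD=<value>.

d₁ = [ln(V₀/D) + (r + σ²/2)T] / (σ√T)
   = [ln(399.2755/342.0743) + (0.0531 + 0.5·0.1697²)·4.3933] / (0.1697·√4.3933)
   = [0.154624 + 0.296544] / 0.355695 = 1.268412
d₂ = d₁ − σ√T = 1.268412 − 0.355695 = 0.912717
risk-neutral PD = N(−d₂) = N(-0.912717) = 0.180696

PD=0.1807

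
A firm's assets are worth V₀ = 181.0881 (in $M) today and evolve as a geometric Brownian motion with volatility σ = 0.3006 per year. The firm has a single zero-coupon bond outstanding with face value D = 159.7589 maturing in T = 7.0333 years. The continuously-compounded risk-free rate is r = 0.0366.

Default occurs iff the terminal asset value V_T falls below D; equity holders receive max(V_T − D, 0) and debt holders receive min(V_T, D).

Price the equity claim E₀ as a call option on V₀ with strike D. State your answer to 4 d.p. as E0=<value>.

E0=80.9596

d₁ = [ln(V₀/D) + (r + σ²/2)T] / (σ√T)
   = [ln(181.0881/159.7589) + (0.0366 + 0.5·0.3006²)·7.0333] / (0.3006·√7.0333)
   = [0.125318 + 0.575185] / 0.797202 = 0.878701
d₂ = d₁ − σ√T = 0.878701 − 0.797202 = 0.081499
N(d₁) = 0.810218,  N(d₂) = 0.532477,  e^(−rT) = 0.773044
E₀ = V₀·N(d₁) − D·e^(−rT)·N(d₂)
   = 181.0881·0.810218 − 159.7589·0.773044·0.532477 = 80.959556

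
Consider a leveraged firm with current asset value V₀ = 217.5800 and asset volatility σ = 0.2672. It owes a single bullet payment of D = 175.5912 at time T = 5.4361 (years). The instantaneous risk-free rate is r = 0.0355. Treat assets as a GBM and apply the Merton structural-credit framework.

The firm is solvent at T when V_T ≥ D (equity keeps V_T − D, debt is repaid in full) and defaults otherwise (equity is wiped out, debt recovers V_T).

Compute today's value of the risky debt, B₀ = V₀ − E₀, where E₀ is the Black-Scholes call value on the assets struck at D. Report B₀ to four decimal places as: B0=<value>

d₁ = [ln(V₀/D) + (r + σ²/2)T] / (σ√T)
   = [ln(217.5800/175.5912) + (0.0355 + 0.5·0.2672²)·5.4361] / (0.2672·√5.4361)
   = [0.214408 + 0.387039] / 0.622989 = 0.965422
d₂ = d₁ − σ√T = 0.965422 − 0.622989 = 0.342433
N(d₁) = 0.832833,  N(d₂) = 0.633988,  e^(−rT) = 0.824497
E₀ = V₀·N(d₁) − D·e^(−rT)·N(d₂)
   = 217.5800·0.832833 − 175.5912·0.824497·0.633988 = 89.422656
B₀ = V₀ − E₀ = 217.5800 − 89.422656 = 128.157344

B0=128.1573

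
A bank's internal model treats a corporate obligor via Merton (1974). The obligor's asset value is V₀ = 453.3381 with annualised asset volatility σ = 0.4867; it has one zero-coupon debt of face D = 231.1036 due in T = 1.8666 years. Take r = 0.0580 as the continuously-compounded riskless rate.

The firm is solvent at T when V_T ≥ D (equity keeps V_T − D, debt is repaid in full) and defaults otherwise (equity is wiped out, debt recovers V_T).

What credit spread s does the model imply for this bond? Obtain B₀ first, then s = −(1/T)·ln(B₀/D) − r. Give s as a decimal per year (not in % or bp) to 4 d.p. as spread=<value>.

d₁ = [ln(V₀/D) + (r + σ²/2)T] / (σ√T)
   = [ln(453.3381/231.1036) + (0.0580 + 0.5·0.4867²)·1.8666] / (0.4867·√1.8666)
   = [0.673772 + 0.329340] / 0.664947 = 1.508560
d₂ = d₁ − σ√T = 1.508560 − 0.664947 = 0.843613
N(d₁) = 0.934294,  N(d₂) = 0.800557,  e^(−rT) = 0.897392
E₀ = V₀·N(d₁) − D·e^(−rT)·N(d₂)
   = 453.3381·0.934294 − 231.1036·0.897392·0.800557 = 257.523314
B₀ = V₀ − E₀ = 453.3381 − 257.523314 = 195.814786
spread = −(1/T)·ln(B₀/D) − r = −(1/1.8666)·ln(195.814786/231.1036) − 0.0580 = 0.03076934

spread=0.0308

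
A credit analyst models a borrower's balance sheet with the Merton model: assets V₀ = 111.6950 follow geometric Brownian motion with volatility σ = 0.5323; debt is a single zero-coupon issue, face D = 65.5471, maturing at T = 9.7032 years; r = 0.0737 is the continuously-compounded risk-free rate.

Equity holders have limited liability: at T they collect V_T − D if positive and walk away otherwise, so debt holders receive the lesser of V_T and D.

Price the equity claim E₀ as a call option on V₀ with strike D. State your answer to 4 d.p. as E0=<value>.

E0=90.2900

d₁ = [ln(V₀/D) + (r + σ²/2)T] / (σ√T)
   = [ln(111.6950/65.5471) + (0.0737 + 0.5·0.5323²)·9.7032] / (0.5323·√9.7032)
   = [0.533003 + 2.089794] / 1.658112 = 1.581797
d₂ = d₁ − σ√T = 1.581797 − 1.658112 = -0.076315
N(d₁) = 0.943152,  N(d₂) = 0.469584,  e^(−rT) = 0.489131
E₀ = V₀·N(d₁) − D·e^(−rT)·N(d₂)
   = 111.6950·0.943152 − 65.5471·0.489131·0.469584 = 90.289989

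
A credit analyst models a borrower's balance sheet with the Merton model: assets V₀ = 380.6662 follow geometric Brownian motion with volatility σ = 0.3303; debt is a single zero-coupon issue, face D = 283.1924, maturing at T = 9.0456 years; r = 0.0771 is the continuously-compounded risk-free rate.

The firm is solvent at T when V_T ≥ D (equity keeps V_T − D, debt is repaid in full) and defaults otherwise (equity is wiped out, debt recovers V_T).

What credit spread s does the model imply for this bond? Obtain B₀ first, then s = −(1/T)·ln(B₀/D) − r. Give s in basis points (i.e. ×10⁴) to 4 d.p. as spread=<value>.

spread=148.6948

d₁ = [ln(V₀/D) + (r + σ²/2)T] / (σ√T)
   = [ln(380.6662/283.1924) + (0.0771 + 0.5·0.3303²)·9.0456] / (0.3303·√9.0456)
   = [0.295796 + 1.190845] / 0.993407 = 1.496507
d₂ = d₁ − σ√T = 1.496507 − 0.993407 = 0.503100
N(d₁) = 0.932739,  N(d₂) = 0.692553,  e^(−rT) = 0.497870
E₀ = V₀·N(d₁) − D·e^(−rT)·N(d₂)
   = 380.6662·0.932739 − 283.1924·0.497870·0.692553 = 257.417117
B₀ = V₀ − E₀ = 380.6662 − 257.417117 = 123.249083
spread = −(1/T)·ln(B₀/D) − r = −(1/9.0456)·ln(123.249083/283.1924) − 0.0771 = 0.01486948
in basis points: 0.01486948 × 10⁴ = 148.6948 bp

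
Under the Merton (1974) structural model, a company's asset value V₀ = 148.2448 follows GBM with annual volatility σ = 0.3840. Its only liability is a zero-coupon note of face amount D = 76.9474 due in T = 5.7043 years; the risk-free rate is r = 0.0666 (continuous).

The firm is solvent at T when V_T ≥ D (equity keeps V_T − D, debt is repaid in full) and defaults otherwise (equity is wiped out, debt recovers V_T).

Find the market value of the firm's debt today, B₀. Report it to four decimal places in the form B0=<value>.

B0=47.7320

d₁ = [ln(V₀/D) + (r + σ²/2)T] / (σ√T)
   = [ln(148.2448/76.9474) + (0.0666 + 0.5·0.3840²)·5.7043] / (0.3840·√5.7043)
   = [0.655743 + 0.800473] / 0.917133 = 1.587791
d₂ = d₁ − σ√T = 1.587791 − 0.917133 = 0.670658
N(d₁) = 0.943833,  N(d₂) = 0.748781,  e^(−rT) = 0.683925
E₀ = V₀·N(d₁) − D·e^(−rT)·N(d₂)
   = 148.2448·0.943833 − 76.9474·0.683925·0.748781 = 100.512816
B₀ = V₀ − E₀ = 148.2448 − 100.512816 = 47.731984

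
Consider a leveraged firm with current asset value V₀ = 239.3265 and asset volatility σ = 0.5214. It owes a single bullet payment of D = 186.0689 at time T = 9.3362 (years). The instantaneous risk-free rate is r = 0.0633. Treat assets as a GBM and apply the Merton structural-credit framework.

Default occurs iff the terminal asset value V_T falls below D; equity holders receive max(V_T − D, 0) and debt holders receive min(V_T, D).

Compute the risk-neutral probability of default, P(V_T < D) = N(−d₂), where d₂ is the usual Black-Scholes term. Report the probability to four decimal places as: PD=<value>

d₁ = [ln(V₀/D) + (r + σ²/2)T] / (σ√T)
   = [ln(239.3265/186.0689) + (0.0633 + 0.5·0.5214²)·9.3362] / (0.5214·√9.3362)
   = [0.251712 + 1.860042] / 1.593148 = 1.325522
d₂ = d₁ − σ√T = 1.325522 − 1.593148 = -0.267625
risk-neutral PD = N(−d₂) = N(0.267625) = 0.605506

PD=0.6055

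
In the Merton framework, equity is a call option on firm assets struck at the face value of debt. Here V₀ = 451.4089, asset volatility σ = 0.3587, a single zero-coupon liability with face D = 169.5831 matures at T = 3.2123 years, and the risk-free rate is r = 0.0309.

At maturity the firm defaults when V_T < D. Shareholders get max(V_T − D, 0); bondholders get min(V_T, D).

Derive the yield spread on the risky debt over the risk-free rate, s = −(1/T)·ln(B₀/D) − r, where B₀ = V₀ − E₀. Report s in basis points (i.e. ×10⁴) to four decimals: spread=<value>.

spread=64.4691

d₁ = [ln(V₀/D) + (r + σ²/2)T] / (σ√T)
   = [ln(451.4089/169.5831) + (0.0309 + 0.5·0.3587²)·3.2123] / (0.3587·√3.2123)
   = [0.979031 + 0.305916] / 0.642894 = 1.998692
d₂ = d₁ − σ√T = 1.998692 − 0.642894 = 1.355797
N(d₁) = 0.977179,  N(d₂) = 0.912418,  e^(−rT) = 0.905507
E₀ = V₀·N(d₁) − D·e^(−rT)·N(d₂)
   = 451.4089·0.977179 − 169.5831·0.905507·0.912418 = 300.997592
B₀ = V₀ − E₀ = 451.4089 − 300.997592 = 150.411308
spread = −(1/T)·ln(B₀/D) − r = −(1/3.2123)·ln(150.411308/169.5831) − 0.0309 = 0.00644691
in basis points: 0.00644691 × 10⁴ = 64.4691 bp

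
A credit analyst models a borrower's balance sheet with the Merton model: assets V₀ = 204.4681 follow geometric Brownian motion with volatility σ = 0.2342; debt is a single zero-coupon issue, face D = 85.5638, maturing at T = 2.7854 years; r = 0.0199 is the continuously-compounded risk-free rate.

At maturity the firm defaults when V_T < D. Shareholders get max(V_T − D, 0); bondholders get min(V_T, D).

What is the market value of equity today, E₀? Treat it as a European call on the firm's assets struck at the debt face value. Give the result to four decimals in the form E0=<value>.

E0=123.6651

d₁ = [ln(V₀/D) + (r + σ²/2)T] / (σ√T)
   = [ln(204.4681/85.5638) + (0.0199 + 0.5·0.2342²)·2.7854] / (0.2342·√2.7854)
   = [0.871150 + 0.131819] / 0.390869 = 2.565999
d₂ = d₁ − σ√T = 2.565999 − 0.390869 = 2.175131
N(d₁) = 0.994856,  N(d₂) = 0.985190,  e^(−rT) = 0.946079
E₀ = V₀·N(d₁) − D·e^(−rT)·N(d₂)
   = 204.4681·0.994856 − 85.5638·0.946079·0.985190 = 123.665116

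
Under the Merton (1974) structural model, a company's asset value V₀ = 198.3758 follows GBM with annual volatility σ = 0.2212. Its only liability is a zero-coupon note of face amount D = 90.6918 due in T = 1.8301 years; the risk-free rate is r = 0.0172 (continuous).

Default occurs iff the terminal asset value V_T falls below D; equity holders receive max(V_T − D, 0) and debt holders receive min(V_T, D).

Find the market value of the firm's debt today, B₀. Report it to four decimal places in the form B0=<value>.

B0=87.8427

d₁ = [ln(V₀/D) + (r + σ²/2)T] / (σ√T)
   = [ln(198.3758/90.6918) + (0.0172 + 0.5·0.2212²)·1.8301] / (0.2212·√1.8301)
   = [0.782696 + 0.076251] / 0.299242 = 2.870409
d₂ = d₁ − σ√T = 2.870409 − 0.299242 = 2.571167
N(d₁) = 0.997950,  N(d₂) = 0.994932,  e^(−rT) = 0.969013
E₀ = V₀·N(d₁) − D·e^(−rT)·N(d₂)
   = 198.3758·0.997950 − 90.6918·0.969013·0.994932 = 110.533064
B₀ = V₀ − E₀ = 198.3758 − 110.533064 = 87.842736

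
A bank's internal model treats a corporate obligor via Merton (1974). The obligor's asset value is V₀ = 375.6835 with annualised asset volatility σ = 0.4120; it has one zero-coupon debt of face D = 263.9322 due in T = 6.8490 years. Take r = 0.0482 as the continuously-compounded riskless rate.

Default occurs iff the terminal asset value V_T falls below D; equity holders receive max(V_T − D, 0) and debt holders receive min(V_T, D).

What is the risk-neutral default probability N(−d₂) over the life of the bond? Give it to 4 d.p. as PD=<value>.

d₁ = [ln(V₀/D) + (r + σ²/2)T] / (σ√T)
   = [ln(375.6835/263.9322) + (0.0482 + 0.5·0.4120²)·6.8490] / (0.4120·√6.8490)
   = [0.353055 + 0.911410] / 1.078228 = 1.172724
d₂ = d₁ − σ√T = 1.172724 − 1.078228 = 0.094496
risk-neutral PD = N(−d₂) = N(-0.094496) = 0.462358

PD=0.4624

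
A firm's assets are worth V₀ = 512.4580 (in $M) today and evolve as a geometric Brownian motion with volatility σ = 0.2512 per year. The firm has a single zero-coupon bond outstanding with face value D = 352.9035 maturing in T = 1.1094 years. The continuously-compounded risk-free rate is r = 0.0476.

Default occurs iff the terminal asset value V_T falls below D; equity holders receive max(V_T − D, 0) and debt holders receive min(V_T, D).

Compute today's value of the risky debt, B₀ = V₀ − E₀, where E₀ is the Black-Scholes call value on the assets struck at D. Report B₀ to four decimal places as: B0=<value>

d₁ = [ln(V₀/D) + (r + σ²/2)T] / (σ√T)
   = [ln(512.4580/352.9035) + (0.0476 + 0.5·0.2512²)·1.1094] / (0.2512·√1.1094)
   = [0.373024 + 0.087810] / 0.264584 = 1.741730
d₂ = d₁ − σ√T = 1.741730 − 0.264584 = 1.477145
N(d₁) = 0.959222,  N(d₂) = 0.930182,  e^(−rT) = 0.948563
E₀ = V₀·N(d₁) − D·e^(−rT)·N(d₂)
   = 512.4580·0.959222 − 352.9035·0.948563·0.930182 = 180.181724
B₀ = V₀ − E₀ = 512.4580 − 180.181724 = 332.276276

B0=332.2763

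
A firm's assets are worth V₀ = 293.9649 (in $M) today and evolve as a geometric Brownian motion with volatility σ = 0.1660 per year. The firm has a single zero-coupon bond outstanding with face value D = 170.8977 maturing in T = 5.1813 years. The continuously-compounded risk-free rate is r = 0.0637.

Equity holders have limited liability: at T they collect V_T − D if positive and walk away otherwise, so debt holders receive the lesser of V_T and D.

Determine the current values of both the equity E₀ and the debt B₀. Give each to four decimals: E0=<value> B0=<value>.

d₁ = [ln(V₀/D) + (r + σ²/2)T] / (σ√T)
   = [ln(293.9649/170.8977) + (0.0637 + 0.5·0.1660²)·5.1813] / (0.1660·√5.1813)
   = [0.542395 + 0.401437] / 0.377857 = 2.497855
d₂ = d₁ − σ√T = 2.497855 − 0.377857 = 2.119998
N(d₁) = 0.993753,  N(d₂) = 0.982997,  e^(−rT) = 0.718889
E₀ = V₀·N(d₁) − D·e^(−rT)·N(d₂)
   = 293.9649·0.993753 − 170.8977·0.718889·0.982997 = 171.360919
B₀ = V₀ − E₀ = 293.9649 − 171.360919 = 122.603981

E0=171.3609 B0=122.6040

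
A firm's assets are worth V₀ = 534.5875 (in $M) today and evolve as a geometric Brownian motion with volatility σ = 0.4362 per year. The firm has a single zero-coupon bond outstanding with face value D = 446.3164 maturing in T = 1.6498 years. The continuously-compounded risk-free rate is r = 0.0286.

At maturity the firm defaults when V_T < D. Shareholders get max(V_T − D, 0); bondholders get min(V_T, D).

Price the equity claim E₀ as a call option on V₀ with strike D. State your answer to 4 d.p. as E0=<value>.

E0=168.7171

d₁ = [ln(V₀/D) + (r + σ²/2)T] / (σ√T)
   = [ln(534.5875/446.3164) + (0.0286 + 0.5·0.4362²)·1.6498] / (0.4362·√1.6498)
   = [0.180467 + 0.204138] / 0.560275 = 0.686459
d₂ = d₁ − σ√T = 0.686459 − 0.560275 = 0.126184
N(d₁) = 0.753788,  N(d₂) = 0.550207,  e^(−rT) = 0.953912
E₀ = V₀·N(d₁) − D·e^(−rT)·N(d₂)
   = 534.5875·0.753788 − 446.3164·0.953912·0.550207 = 168.717150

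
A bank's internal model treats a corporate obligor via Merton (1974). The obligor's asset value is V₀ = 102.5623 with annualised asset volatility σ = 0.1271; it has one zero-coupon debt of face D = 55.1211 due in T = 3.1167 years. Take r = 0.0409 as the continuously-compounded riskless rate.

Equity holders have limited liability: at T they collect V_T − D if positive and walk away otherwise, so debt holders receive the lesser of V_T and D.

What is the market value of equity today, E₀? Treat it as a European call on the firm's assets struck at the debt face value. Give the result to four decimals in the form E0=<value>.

E0=54.0400

d₁ = [ln(V₀/D) + (r + σ²/2)T] / (σ√T)
   = [ln(102.5623/55.1211) + (0.0409 + 0.5·0.1271²)·3.1167] / (0.1271·√3.1167)
   = [0.620938 + 0.152647] / 0.224385 = 3.447585
d₂ = d₁ − σ√T = 3.447585 − 0.224385 = 3.223201
N(d₁) = 0.999717,  N(d₂) = 0.999366,  e^(−rT) = 0.880317
E₀ = V₀·N(d₁) − D·e^(−rT)·N(d₂)
   = 102.5623·0.999717 − 55.1211·0.880317·0.999366 = 54.040000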